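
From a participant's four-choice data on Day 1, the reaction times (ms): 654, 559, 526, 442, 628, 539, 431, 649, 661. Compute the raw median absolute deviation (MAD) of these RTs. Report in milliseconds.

90 ms

Sorted: 431, 442, 526, 539, 559, 628, 649, 654, 661 → median = 559
|x − 559|: 95, 0, 33, 117, 69, 20, 128, 90, 102
Sorted deviations: 0, 20, 33, 69, 90, 95, 102, 117, 128 → MAD = 90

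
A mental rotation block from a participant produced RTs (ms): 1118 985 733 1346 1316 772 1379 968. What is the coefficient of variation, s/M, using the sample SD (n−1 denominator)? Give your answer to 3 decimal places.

0.236

n = 8, Σ = 8617, M = 1077.1250
Σ(x−M)² = 454072.875; s = √(454072.875/7) = 254.6911
CV = 254.6911 / 1077.1250 = 0.23645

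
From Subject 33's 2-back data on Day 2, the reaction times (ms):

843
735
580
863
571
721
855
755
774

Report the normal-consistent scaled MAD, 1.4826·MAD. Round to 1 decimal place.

Sorted: 571, 580, 721, 735, 755, 774, 843, 855, 863 → median = 755
|x − 755| sorted: 0, 19, 20, 34, 88, 100, 108, 175, 184 → MAD = 88
Robust SD ≈ 1.4826 × 88 = 130.469

130.5 ms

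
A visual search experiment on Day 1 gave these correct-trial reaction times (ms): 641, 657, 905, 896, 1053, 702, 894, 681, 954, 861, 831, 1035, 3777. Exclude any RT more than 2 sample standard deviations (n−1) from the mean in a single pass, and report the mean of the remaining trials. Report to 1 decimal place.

n = 13, ΣRT = 13887, M = 1068.231
Σ(x−M)² = 8173412.31; s = √(8173412.31/12) = 825.299
Cutoffs: 1068.231 ± 2·825.299 → [-582.4, 2718.8]
Outside: 3777 → excluded.
Retained (n=12): Σ = 10110, mean = 10110/12 = 842.500

842.5 ms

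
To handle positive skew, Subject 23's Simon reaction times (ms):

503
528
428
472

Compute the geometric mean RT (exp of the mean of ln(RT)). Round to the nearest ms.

ln(RT): 6.2206, 6.2691, 6.0591, 6.1570
Mean ln(RT) = 24.7058/4 = 6.17645
Geometric mean = exp(6.17645) = 481.28 ms

481 ms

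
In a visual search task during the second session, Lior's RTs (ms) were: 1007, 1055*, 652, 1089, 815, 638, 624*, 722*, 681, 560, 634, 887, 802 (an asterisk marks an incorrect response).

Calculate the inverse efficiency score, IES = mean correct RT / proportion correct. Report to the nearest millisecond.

Correct trials (n=10): 1007, 652, 1089, 815, 638, 681, 560, 634, 887, 802
Mean correct RT = 7765/10 = 776.5000 ms
Proportion correct = 10/13
IES = 776.5000 / (10/13) = 1009.450 ms

1009 ms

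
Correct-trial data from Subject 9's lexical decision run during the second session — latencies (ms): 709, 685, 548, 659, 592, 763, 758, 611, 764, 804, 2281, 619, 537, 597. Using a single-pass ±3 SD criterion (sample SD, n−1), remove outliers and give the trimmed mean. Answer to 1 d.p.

665.1 ms

n = 14, ΣRT = 10927, M = 780.500
Σ(x−M)² = 2519497.50; s = √(2519497.50/13) = 440.236
Cutoffs: 780.500 ± 3·440.236 → [-540.2, 2101.2]
Outside: 2281 → excluded.
Retained (n=13): Σ = 8646, mean = 8646/13 = 665.077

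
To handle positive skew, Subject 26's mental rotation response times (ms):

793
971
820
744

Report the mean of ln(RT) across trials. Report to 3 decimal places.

ln(RT): 6.6758, 6.8783, 6.7093, 6.6120
Σ ln(RT) = 26.8755
Mean = 26.8755/4 = 6.71887

6.719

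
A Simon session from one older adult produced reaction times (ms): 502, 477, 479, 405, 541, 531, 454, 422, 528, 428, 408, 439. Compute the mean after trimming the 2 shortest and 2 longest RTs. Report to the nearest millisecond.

466 ms

Sorted: 405, 408, 422, 428, 439, 454, 477, 479, 502, 528, 531, 541
Drop lowest 2 (405, 408) and highest 2 (531, 541)
Remaining (n=8): Σ = 3729, mean = 3729/8 = 466.125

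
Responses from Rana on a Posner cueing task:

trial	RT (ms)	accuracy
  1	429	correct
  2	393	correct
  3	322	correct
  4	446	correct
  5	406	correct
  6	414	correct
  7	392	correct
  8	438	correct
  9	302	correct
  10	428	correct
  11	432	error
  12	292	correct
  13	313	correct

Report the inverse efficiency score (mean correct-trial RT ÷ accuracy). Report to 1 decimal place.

413.0 ms

Correct trials (n=12): 429, 393, 322, 446, 406, 414, 392, 438, 302, 428, 292, 313
Mean correct RT = 4575/12 = 381.2500 ms
Proportion correct = 12/13
IES = 381.2500 / (12/13) = 413.021 ms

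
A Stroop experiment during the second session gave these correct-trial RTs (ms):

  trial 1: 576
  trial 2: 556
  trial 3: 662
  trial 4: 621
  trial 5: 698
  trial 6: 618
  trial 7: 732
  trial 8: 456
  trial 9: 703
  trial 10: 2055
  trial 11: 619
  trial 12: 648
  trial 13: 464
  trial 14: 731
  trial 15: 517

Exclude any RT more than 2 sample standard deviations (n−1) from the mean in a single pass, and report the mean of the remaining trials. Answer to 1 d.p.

614.4 ms

n = 15, ΣRT = 10656, M = 710.400
Σ(x−M)² = 2044907.60; s = √(2044907.60/14) = 382.184
Cutoffs: 710.400 ± 2·382.184 → [-54.0, 1474.8]
Outside: 2055 → excluded.
Retained (n=14): Σ = 8601, mean = 8601/14 = 614.357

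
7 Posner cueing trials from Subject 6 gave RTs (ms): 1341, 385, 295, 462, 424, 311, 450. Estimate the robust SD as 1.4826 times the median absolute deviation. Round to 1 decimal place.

Sorted: 295, 311, 385, 424, 450, 462, 1341 → median = 424
|x − 424| sorted: 0, 26, 38, 39, 113, 129, 917 → MAD = 39
Robust SD ≈ 1.4826 × 39 = 57.821

57.8 ms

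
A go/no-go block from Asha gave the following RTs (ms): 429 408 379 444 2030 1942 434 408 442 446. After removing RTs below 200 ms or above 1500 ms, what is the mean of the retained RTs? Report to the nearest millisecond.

Excluded: 1942, 2030
Retained (n=8): Σ = 3390
Mean = 3390/8 = 423.7500

424 ms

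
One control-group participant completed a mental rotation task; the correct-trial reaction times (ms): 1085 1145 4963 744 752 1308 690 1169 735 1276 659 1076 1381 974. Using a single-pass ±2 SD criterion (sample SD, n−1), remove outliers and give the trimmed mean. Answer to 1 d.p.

999.5 ms

n = 14, ΣRT = 17957, M = 1282.643
Σ(x−M)² = 15376061.21; s = √(15376061.21/13) = 1087.554
Cutoffs: 1282.643 ± 2·1087.554 → [-892.5, 3457.8]
Outside: 4963 → excluded.
Retained (n=13): Σ = 12994, mean = 12994/13 = 999.538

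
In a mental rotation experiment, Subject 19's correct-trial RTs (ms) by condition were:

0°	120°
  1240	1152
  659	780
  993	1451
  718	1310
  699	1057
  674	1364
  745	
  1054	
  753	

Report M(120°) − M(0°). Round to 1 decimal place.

M(0°) = 7535/9 = 837.222
M(120°) = 7114/6 = 1185.667
Difference = 1185.667 − 837.222 = 348.444 ms

348.4 ms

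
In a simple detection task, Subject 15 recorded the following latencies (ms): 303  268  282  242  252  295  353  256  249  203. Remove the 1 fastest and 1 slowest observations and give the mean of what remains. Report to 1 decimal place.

268.4 ms

Sorted: 203, 242, 249, 252, 256, 268, 282, 295, 303, 353
Drop lowest 1 (203) and highest 1 (353)
Remaining (n=8): Σ = 2147, mean = 2147/8 = 268.375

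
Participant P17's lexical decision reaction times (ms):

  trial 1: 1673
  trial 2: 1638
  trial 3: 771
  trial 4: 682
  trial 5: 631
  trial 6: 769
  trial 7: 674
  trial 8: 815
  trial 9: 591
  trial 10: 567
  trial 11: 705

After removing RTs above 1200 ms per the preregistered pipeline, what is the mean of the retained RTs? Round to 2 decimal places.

689.44 ms

Excluded: 1638, 1673
Retained (n=9): Σ = 6205
Mean = 6205/9 = 689.4444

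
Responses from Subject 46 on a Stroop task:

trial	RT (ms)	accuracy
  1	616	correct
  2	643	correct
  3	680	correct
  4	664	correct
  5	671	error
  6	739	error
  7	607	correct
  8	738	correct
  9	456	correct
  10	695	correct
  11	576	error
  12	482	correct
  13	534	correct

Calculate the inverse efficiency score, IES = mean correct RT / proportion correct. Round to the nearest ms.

Correct trials (n=10): 616, 643, 680, 664, 607, 738, 456, 695, 482, 534
Mean correct RT = 6115/10 = 611.5000 ms
Proportion correct = 10/13
IES = 611.5000 / (10/13) = 794.950 ms

795 ms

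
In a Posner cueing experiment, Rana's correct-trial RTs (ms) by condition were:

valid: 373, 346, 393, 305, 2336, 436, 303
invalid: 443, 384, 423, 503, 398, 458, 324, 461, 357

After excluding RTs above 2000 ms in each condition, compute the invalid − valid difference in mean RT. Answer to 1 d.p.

57.4 ms

valid: exclude 2336
M(valid) = 2156/6 = 359.333
M(invalid) = 3751/9 = 416.778
Difference = 416.778 − 359.333 = 57.444 ms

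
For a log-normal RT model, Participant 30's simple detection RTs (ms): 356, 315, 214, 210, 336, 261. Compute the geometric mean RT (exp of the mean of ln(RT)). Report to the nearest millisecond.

276 ms

ln(RT): 5.8749, 5.7526, 5.3660, 5.3471, 5.8171, 5.5645
Mean ln(RT) = 33.7222/6 = 5.62037
Geometric mean = exp(5.62037) = 275.99 ms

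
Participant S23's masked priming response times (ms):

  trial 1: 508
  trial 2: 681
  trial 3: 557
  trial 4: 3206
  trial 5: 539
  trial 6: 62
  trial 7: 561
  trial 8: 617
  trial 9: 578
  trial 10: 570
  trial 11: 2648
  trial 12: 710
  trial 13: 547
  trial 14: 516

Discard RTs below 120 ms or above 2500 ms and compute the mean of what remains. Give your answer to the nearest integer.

Excluded: 62, 2648, 3206
Retained (n=11): Σ = 6384
Mean = 6384/11 = 580.3636

580 ms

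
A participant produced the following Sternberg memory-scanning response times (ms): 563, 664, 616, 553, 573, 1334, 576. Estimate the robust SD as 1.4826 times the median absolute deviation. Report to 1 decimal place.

Sorted: 553, 563, 573, 576, 616, 664, 1334 → median = 576
|x − 576| sorted: 0, 3, 13, 23, 40, 88, 758 → MAD = 23
Robust SD ≈ 1.4826 × 23 = 34.100

34.1 ms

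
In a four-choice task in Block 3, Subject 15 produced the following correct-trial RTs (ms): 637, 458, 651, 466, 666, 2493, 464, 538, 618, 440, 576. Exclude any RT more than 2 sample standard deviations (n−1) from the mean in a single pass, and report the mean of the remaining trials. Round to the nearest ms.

551 ms

n = 11, ΣRT = 8007, M = 727.909
Σ(x−M)² = 3498766.91; s = √(3498766.91/10) = 591.504
Cutoffs: 727.909 ± 2·591.504 → [-455.1, 1910.9]
Outside: 2493 → excluded.
Retained (n=10): Σ = 5514, mean = 5514/10 = 551.400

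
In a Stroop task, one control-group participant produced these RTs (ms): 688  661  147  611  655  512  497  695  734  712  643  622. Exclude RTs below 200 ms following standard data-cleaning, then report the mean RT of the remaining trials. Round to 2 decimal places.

639.09 ms

Excluded: 147
Retained (n=11): Σ = 7030
Mean = 7030/11 = 639.0909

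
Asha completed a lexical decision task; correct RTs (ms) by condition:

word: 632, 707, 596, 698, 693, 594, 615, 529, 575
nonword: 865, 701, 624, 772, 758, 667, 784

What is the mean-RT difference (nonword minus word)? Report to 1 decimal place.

M(word) = 5639/9 = 626.556
M(nonword) = 5171/7 = 738.714
Difference = 738.714 − 626.556 = 112.159 ms

112.2 ms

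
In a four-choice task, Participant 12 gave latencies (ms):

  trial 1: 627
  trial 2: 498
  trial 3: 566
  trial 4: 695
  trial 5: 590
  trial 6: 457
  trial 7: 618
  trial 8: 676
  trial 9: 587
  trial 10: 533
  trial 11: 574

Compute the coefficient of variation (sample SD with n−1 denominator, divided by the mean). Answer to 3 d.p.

n = 11, Σ = 6421, M = 583.7273
Σ(x−M)² = 50384.182; s = √(50384.182/10) = 70.9818
CV = 70.9818 / 583.7273 = 0.12160

0.122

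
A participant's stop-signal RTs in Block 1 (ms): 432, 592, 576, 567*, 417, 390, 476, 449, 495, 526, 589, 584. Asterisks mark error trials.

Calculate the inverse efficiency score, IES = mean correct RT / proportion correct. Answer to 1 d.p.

Correct trials (n=11): 432, 592, 576, 417, 390, 476, 449, 495, 526, 589, 584
Mean correct RT = 5526/11 = 502.3636 ms
Proportion correct = 11/12
IES = 502.3636 / (11/12) = 548.033 ms

548.0 ms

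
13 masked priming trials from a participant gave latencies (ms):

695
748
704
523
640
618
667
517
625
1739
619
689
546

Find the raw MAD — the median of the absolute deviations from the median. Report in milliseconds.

55 ms

Sorted: 517, 523, 546, 618, 619, 625, 640, 667, 689, 695, 704, 748, 1739 → median = 640
|x − 640|: 55, 108, 64, 117, 0, 22, 27, 123, 15, 1099, 21, 49, 94
Sorted deviations: 0, 15, 21, 22, 27, 49, 55, 64, 94, 108, 117, 123, 1099 → MAD = 55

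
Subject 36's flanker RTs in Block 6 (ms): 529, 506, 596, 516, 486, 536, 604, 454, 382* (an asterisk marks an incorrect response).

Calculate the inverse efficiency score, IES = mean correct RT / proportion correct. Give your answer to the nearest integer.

594 ms

Correct trials (n=8): 529, 506, 596, 516, 486, 536, 604, 454
Mean correct RT = 4227/8 = 528.3750 ms
Proportion correct = 8/9
IES = 528.3750 / (8/9) = 594.422 ms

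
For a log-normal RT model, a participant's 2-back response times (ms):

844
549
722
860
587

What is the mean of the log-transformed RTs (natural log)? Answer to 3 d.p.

6.552

ln(RT): 6.7382, 6.3081, 6.5820, 6.7569, 6.3750
Σ ln(RT) = 32.7602
Mean = 32.7602/5 = 6.55205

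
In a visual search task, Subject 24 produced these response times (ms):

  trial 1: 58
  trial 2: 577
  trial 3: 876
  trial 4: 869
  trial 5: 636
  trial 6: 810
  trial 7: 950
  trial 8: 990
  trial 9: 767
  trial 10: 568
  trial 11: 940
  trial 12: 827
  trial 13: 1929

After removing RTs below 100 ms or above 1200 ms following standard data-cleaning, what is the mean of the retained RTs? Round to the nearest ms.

Excluded: 58, 1929
Retained (n=11): Σ = 8810
Mean = 8810/11 = 800.9091

801 ms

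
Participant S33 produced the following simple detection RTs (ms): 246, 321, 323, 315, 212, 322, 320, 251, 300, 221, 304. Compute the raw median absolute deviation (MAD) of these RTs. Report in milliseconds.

18 ms

Sorted: 212, 221, 246, 251, 300, 304, 315, 320, 321, 322, 323 → median = 304
|x − 304|: 58, 17, 19, 11, 92, 18, 16, 53, 4, 83, 0
Sorted deviations: 0, 4, 11, 16, 17, 18, 19, 53, 58, 83, 92 → MAD = 18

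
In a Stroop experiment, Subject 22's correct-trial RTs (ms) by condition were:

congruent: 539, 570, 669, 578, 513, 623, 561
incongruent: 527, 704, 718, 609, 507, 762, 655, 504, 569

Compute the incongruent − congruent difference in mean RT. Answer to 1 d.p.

M(congruent) = 4053/7 = 579.000
M(incongruent) = 5555/9 = 617.222
Difference = 617.222 − 579.000 = 38.222 ms

38.2 ms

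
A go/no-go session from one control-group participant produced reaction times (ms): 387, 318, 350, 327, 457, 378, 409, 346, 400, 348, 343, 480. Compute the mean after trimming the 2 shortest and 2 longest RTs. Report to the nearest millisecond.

Sorted: 318, 327, 343, 346, 348, 350, 378, 387, 400, 409, 457, 480
Drop lowest 2 (318, 327) and highest 2 (457, 480)
Remaining (n=8): Σ = 2961, mean = 2961/8 = 370.125

370 ms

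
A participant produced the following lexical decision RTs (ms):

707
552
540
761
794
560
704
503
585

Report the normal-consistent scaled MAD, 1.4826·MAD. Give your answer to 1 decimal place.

Sorted: 503, 540, 552, 560, 585, 704, 707, 761, 794 → median = 585
|x − 585| sorted: 0, 25, 33, 45, 82, 119, 122, 176, 209 → MAD = 82
Robust SD ≈ 1.4826 × 82 = 121.573

121.6 ms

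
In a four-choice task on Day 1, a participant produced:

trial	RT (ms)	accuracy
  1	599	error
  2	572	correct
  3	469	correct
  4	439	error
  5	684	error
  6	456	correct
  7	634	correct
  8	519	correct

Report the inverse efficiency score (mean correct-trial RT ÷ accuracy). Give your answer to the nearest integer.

Correct trials (n=5): 572, 469, 456, 634, 519
Mean correct RT = 2650/5 = 530.0000 ms
Proportion correct = 5/8
IES = 530.0000 / (5/8) = 848.000 ms

848 ms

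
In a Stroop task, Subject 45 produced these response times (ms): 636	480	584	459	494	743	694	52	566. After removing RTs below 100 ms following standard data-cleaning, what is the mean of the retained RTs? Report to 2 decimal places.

Excluded: 52
Retained (n=8): Σ = 4656
Mean = 4656/8 = 582.0000

582.00 ms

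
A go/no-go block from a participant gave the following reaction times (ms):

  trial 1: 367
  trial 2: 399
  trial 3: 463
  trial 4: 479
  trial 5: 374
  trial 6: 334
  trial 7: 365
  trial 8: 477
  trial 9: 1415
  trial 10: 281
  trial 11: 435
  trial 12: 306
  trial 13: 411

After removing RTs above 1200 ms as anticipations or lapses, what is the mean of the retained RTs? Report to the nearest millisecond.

391 ms

Excluded: 1415
Retained (n=12): Σ = 4691
Mean = 4691/12 = 390.9167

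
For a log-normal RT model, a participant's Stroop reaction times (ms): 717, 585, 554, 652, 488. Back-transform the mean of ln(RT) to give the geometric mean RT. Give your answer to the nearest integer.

ln(RT): 6.5751, 6.3716, 6.3172, 6.4800, 6.1903
Mean ln(RT) = 31.9342/5 = 6.38684
Geometric mean = exp(6.38684) = 593.98 ms

594 ms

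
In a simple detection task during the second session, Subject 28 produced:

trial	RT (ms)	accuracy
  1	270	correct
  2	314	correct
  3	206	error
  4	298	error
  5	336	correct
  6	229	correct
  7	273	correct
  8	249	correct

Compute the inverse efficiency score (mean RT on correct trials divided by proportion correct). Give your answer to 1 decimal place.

Correct trials (n=6): 270, 314, 336, 229, 273, 249
Mean correct RT = 1671/6 = 278.5000 ms
Proportion correct = 6/8
IES = 278.5000 / (6/8) = 371.333 ms

371.3 ms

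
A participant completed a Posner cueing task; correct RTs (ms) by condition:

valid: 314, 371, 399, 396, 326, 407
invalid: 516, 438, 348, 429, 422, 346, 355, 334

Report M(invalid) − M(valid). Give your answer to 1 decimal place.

29.7 ms

M(valid) = 2213/6 = 368.833
M(invalid) = 3188/8 = 398.500
Difference = 398.500 − 368.833 = 29.667 ms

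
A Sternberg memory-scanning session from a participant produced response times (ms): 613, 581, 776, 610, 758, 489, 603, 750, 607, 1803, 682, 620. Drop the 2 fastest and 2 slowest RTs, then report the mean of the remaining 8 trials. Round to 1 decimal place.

655.4 ms

Sorted: 489, 581, 603, 607, 610, 613, 620, 682, 750, 758, 776, 1803
Drop lowest 2 (489, 581) and highest 2 (776, 1803)
Remaining (n=8): Σ = 5243, mean = 5243/8 = 655.375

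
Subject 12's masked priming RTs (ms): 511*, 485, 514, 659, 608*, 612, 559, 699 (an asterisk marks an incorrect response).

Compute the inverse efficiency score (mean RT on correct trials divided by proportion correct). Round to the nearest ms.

784 ms

Correct trials (n=6): 485, 514, 659, 612, 559, 699
Mean correct RT = 3528/6 = 588.0000 ms
Proportion correct = 6/8
IES = 588.0000 / (6/8) = 784.000 ms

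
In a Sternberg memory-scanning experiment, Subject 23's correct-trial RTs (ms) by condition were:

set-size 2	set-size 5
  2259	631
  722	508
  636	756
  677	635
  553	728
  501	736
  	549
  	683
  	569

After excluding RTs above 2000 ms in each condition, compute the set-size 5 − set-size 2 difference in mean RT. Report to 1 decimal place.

set-size 2: exclude 2259
M(set-size 2) = 3089/5 = 617.800
M(set-size 5) = 5795/9 = 643.889
Difference = 643.889 − 617.800 = 26.089 ms

26.1 ms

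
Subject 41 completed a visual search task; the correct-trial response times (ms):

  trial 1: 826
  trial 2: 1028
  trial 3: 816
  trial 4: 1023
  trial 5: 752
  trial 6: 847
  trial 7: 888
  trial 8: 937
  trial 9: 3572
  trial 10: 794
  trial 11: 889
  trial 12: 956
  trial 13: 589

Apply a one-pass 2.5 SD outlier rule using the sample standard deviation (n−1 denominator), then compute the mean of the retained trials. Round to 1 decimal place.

n = 13, ΣRT = 13917, M = 1070.538
Σ(x−M)² = 6942985.23; s = √(6942985.23/12) = 760.646
Cutoffs: 1070.538 ± 2.5·760.646 → [-831.1, 2972.2]
Outside: 3572 → excluded.
Retained (n=12): Σ = 10345, mean = 10345/12 = 862.083

862.1 ms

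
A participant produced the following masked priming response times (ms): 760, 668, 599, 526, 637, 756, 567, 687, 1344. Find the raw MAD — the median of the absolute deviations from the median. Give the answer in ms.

88 ms

Sorted: 526, 567, 599, 637, 668, 687, 756, 760, 1344 → median = 668
|x − 668|: 92, 0, 69, 142, 31, 88, 101, 19, 676
Sorted deviations: 0, 19, 31, 69, 88, 92, 101, 142, 676 → MAD = 88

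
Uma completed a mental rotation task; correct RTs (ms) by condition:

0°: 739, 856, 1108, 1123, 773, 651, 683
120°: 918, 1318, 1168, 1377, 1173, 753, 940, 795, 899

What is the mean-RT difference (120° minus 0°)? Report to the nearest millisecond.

190 ms

M(0°) = 5933/7 = 847.571
M(120°) = 9341/9 = 1037.889
Difference = 1037.889 − 847.571 = 190.317 ms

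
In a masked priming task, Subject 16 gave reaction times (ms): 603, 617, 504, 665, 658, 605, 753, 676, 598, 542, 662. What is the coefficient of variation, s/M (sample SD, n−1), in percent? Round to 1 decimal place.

10.9%

n = 11, Σ = 6883, M = 625.7273
Σ(x−M)² = 46244.182; s = √(46244.182/10) = 68.0031
CV = 68.0031 / 625.7273 = 0.10868 = 10.868%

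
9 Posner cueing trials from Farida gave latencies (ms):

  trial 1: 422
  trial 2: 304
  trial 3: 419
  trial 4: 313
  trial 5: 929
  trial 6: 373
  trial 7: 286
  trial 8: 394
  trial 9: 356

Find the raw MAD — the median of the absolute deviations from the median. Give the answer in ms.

Sorted: 286, 304, 313, 356, 373, 394, 419, 422, 929 → median = 373
|x − 373|: 49, 69, 46, 60, 556, 0, 87, 21, 17
Sorted deviations: 0, 17, 21, 46, 49, 60, 69, 87, 556 → MAD = 49

49 ms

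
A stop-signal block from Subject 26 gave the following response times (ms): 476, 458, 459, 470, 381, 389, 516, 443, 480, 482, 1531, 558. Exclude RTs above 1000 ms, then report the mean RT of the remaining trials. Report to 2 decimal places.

Excluded: 1531
Retained (n=11): Σ = 5112
Mean = 5112/11 = 464.7273

464.73 ms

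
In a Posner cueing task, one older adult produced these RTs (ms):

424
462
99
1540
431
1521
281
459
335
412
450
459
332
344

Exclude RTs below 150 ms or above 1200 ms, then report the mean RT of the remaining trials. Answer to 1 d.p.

Excluded: 99, 1521, 1540
Retained (n=11): Σ = 4389
Mean = 4389/11 = 399.0000

399.0 ms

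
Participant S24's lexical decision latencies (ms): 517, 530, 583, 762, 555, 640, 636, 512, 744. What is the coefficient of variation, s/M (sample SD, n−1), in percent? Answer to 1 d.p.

15.5%

n = 9, Σ = 5479, M = 608.7778
Σ(x−M)² = 71029.556; s = √(71029.556/8) = 94.2268
CV = 94.2268 / 608.7778 = 0.15478 = 15.478%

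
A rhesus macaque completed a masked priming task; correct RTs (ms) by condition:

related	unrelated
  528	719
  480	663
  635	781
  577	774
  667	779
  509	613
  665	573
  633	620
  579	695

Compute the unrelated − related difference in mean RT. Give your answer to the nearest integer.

M(related) = 5273/9 = 585.889
M(unrelated) = 6217/9 = 690.778
Difference = 690.778 − 585.889 = 104.889 ms

105 ms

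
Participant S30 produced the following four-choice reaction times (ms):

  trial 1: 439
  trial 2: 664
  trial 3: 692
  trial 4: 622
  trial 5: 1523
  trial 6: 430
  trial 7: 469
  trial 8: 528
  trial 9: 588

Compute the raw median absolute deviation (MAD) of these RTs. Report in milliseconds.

Sorted: 430, 439, 469, 528, 588, 622, 664, 692, 1523 → median = 588
|x − 588|: 149, 76, 104, 34, 935, 158, 119, 60, 0
Sorted deviations: 0, 34, 60, 76, 104, 119, 149, 158, 935 → MAD = 104

104 ms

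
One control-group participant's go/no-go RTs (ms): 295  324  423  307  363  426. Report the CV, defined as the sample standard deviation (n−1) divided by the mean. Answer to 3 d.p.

0.162

n = 6, Σ = 2138, M = 356.3333
Σ(x−M)² = 16583.333; s = √(16583.333/5) = 57.5905
CV = 57.5905 / 356.3333 = 0.16162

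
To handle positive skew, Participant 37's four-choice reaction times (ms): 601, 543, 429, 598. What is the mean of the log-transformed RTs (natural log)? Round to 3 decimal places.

ln(RT): 6.3986, 6.2971, 6.0615, 6.3936
Σ ln(RT) = 25.1508
Mean = 25.1508/4 = 6.28769

6.288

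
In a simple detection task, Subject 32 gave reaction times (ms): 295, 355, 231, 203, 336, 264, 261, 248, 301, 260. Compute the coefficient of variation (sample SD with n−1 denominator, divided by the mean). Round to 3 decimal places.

0.169

n = 10, Σ = 2754, M = 275.4000
Σ(x−M)² = 19586.400; s = √(19586.400/9) = 46.6505
CV = 46.6505 / 275.4000 = 0.16939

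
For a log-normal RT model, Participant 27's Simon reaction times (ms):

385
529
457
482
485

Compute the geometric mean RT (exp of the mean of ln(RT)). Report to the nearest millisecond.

465 ms

ln(RT): 5.9532, 6.2710, 6.1247, 6.1779, 6.1841
Mean ln(RT) = 30.7110/5 = 6.14220
Geometric mean = exp(6.14220) = 465.08 ms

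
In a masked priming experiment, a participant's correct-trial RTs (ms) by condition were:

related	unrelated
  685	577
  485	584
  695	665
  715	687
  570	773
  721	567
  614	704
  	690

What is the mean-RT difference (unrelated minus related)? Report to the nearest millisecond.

15 ms

M(related) = 4485/7 = 640.714
M(unrelated) = 5247/8 = 655.875
Difference = 655.875 − 640.714 = 15.161 ms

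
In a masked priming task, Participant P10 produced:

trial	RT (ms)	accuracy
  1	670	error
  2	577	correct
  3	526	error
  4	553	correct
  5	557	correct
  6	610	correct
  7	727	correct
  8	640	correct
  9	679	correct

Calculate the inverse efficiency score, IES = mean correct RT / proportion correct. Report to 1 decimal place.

Correct trials (n=7): 577, 553, 557, 610, 727, 640, 679
Mean correct RT = 4343/7 = 620.4286 ms
Proportion correct = 7/9
IES = 620.4286 / (7/9) = 797.694 ms

797.7 ms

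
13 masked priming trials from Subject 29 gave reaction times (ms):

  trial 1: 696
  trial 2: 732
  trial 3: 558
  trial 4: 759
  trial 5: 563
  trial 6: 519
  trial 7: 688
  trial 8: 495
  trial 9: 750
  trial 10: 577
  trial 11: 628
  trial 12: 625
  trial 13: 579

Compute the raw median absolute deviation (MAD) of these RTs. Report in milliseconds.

Sorted: 495, 519, 558, 563, 577, 579, 625, 628, 688, 696, 732, 750, 759 → median = 625
|x − 625|: 71, 107, 67, 134, 62, 106, 63, 130, 125, 48, 3, 0, 46
Sorted deviations: 0, 3, 46, 48, 62, 63, 67, 71, 106, 107, 125, 130, 134 → MAD = 67

67 ms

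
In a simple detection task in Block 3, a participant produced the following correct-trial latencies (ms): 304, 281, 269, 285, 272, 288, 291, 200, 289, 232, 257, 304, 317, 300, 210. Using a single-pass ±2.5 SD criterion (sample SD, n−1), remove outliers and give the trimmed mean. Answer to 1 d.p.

273.3 ms

n = 15, ΣRT = 4099, M = 273.267
Σ(x−M)² = 16850.93; s = √(16850.93/14) = 34.693
Cutoffs: 273.267 ± 2.5·34.693 → [186.5, 360.0]
No RTs fall outside the cutoffs; all 15 retained. Mean = 4099/15 = 273.267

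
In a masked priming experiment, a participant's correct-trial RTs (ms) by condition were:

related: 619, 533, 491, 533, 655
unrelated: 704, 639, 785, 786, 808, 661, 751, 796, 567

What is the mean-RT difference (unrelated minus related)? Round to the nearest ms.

M(related) = 2831/5 = 566.200
M(unrelated) = 6497/9 = 721.889
Difference = 721.889 − 566.200 = 155.689 ms

156 ms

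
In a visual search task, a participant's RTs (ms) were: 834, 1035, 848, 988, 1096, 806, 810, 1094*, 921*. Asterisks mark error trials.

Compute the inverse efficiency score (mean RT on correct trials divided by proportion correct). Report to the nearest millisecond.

Correct trials (n=7): 834, 1035, 848, 988, 1096, 806, 810
Mean correct RT = 6417/7 = 916.7143 ms
Proportion correct = 7/9
IES = 916.7143 / (7/9) = 1178.633 ms

1179 ms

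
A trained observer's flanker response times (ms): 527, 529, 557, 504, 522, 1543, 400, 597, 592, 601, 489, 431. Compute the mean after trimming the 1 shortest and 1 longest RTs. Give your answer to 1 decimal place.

534.9 ms

Sorted: 400, 431, 489, 504, 522, 527, 529, 557, 592, 597, 601, 1543
Drop lowest 1 (400) and highest 1 (1543)
Remaining (n=10): Σ = 5349, mean = 5349/10 = 534.900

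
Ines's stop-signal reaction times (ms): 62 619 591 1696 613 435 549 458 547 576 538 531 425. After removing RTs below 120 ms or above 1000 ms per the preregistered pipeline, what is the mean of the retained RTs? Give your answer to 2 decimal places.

Excluded: 62, 1696
Retained (n=11): Σ = 5882
Mean = 5882/11 = 534.7273

534.73 ms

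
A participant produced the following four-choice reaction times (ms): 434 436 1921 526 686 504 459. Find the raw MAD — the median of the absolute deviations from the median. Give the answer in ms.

Sorted: 434, 436, 459, 504, 526, 686, 1921 → median = 504
|x − 504|: 70, 68, 1417, 22, 182, 0, 45
Sorted deviations: 0, 22, 45, 68, 70, 182, 1417 → MAD = 68

68 ms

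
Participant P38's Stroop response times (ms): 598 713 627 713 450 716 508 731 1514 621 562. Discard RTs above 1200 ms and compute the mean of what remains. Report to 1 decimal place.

Excluded: 1514
Retained (n=10): Σ = 6239
Mean = 6239/10 = 623.9000

623.9 ms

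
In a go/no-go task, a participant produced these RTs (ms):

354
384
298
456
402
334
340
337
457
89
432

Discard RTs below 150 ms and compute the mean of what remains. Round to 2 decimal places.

Excluded: 89
Retained (n=10): Σ = 3794
Mean = 3794/10 = 379.4000

379.40 ms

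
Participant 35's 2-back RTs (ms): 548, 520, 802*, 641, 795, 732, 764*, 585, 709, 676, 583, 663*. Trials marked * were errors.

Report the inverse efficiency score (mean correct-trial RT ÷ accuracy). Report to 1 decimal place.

Correct trials (n=9): 548, 520, 641, 795, 732, 585, 709, 676, 583
Mean correct RT = 5789/9 = 643.2222 ms
Proportion correct = 9/12
IES = 643.2222 / (9/12) = 857.630 ms

857.6 ms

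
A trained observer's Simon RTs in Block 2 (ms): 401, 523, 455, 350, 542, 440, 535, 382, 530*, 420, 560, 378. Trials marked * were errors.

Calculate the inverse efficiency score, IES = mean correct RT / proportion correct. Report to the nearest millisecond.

494 ms

Correct trials (n=11): 401, 523, 455, 350, 542, 440, 535, 382, 420, 560, 378
Mean correct RT = 4986/11 = 453.2727 ms
Proportion correct = 11/12
IES = 453.2727 / (11/12) = 494.479 ms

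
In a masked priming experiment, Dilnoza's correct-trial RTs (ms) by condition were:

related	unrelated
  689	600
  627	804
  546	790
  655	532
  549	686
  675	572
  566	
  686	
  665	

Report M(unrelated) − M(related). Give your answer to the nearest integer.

M(related) = 5658/9 = 628.667
M(unrelated) = 3984/6 = 664.000
Difference = 664.000 − 628.667 = 35.333 ms

35 ms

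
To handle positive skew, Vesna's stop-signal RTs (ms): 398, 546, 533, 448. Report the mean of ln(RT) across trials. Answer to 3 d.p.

6.168

ln(RT): 5.9865, 6.3026, 6.2785, 6.1048
Σ ln(RT) = 24.6724
Mean = 24.6724/4 = 6.16810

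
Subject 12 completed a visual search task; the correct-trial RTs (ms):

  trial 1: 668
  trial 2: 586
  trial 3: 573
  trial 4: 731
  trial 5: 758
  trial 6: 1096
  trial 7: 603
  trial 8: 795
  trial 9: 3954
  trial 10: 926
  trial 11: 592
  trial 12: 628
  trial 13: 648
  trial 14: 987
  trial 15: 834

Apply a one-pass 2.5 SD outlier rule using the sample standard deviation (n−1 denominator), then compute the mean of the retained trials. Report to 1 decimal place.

744.6 ms

n = 15, ΣRT = 14379, M = 958.600
Σ(x−M)² = 9966083.60; s = √(9966083.60/14) = 843.720
Cutoffs: 958.600 ± 2.5·843.720 → [-1150.7, 3067.9]
Outside: 3954 → excluded.
Retained (n=14): Σ = 10425, mean = 10425/14 = 744.643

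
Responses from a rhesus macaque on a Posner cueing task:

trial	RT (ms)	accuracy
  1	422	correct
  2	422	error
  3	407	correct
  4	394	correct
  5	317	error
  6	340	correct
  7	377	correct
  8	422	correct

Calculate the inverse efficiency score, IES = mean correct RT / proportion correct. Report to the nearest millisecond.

525 ms

Correct trials (n=6): 422, 407, 394, 340, 377, 422
Mean correct RT = 2362/6 = 393.6667 ms
Proportion correct = 6/8
IES = 393.6667 / (6/8) = 524.889 ms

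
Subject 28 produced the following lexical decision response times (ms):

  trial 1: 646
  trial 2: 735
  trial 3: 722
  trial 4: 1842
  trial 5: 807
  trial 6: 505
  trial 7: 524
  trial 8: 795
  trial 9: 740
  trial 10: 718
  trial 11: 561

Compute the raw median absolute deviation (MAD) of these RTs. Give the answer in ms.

Sorted: 505, 524, 561, 646, 718, 722, 735, 740, 795, 807, 1842 → median = 722
|x − 722|: 76, 13, 0, 1120, 85, 217, 198, 73, 18, 4, 161
Sorted deviations: 0, 4, 13, 18, 73, 76, 85, 161, 198, 217, 1120 → MAD = 76

76 ms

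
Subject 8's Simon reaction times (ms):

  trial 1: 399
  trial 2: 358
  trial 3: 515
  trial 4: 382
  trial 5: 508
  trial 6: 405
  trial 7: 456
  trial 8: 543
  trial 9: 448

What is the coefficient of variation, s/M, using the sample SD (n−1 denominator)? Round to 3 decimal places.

n = 9, Σ = 4014, M = 446.0000
Σ(x−M)² = 33848.000; s = √(33848.000/8) = 65.0461
CV = 65.0461 / 446.0000 = 0.14584

0.146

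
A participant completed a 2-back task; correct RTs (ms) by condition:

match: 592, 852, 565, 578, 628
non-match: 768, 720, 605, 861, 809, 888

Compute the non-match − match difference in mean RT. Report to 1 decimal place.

132.2 ms

M(match) = 3215/5 = 643.000
M(non-match) = 4651/6 = 775.167
Difference = 775.167 − 643.000 = 132.167 ms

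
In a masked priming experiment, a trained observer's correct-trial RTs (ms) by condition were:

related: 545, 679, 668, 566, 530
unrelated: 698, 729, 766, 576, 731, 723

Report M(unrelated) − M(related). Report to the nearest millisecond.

106 ms

M(related) = 2988/5 = 597.600
M(unrelated) = 4223/6 = 703.833
Difference = 703.833 − 597.600 = 106.233 ms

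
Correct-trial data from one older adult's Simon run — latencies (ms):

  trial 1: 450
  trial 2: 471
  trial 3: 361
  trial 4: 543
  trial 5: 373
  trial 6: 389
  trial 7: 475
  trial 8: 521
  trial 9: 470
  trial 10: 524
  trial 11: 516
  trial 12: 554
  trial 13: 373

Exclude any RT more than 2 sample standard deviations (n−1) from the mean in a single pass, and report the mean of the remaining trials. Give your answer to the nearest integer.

n = 13, ΣRT = 6020, M = 463.077
Σ(x−M)² = 57080.92; s = √(57080.92/12) = 68.969
Cutoffs: 463.077 ± 2·68.969 → [325.1, 601.0]
No RTs fall outside the cutoffs; all 13 retained. Mean = 6020/13 = 463.077

463 ms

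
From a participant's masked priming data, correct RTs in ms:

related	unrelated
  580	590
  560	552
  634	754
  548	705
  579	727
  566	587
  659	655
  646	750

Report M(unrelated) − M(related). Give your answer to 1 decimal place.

M(related) = 4772/8 = 596.500
M(unrelated) = 5320/8 = 665.000
Difference = 665.000 − 596.500 = 68.500 ms

68.5 ms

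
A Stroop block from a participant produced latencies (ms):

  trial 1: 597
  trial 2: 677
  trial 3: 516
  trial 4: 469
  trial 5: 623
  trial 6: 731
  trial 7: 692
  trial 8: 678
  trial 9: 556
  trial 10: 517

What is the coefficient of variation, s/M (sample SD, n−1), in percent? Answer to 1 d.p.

n = 10, Σ = 6056, M = 605.6000
Σ(x−M)² = 70904.400; s = √(70904.400/9) = 88.7596
CV = 88.7596 / 605.6000 = 0.14656 = 14.656%

14.7%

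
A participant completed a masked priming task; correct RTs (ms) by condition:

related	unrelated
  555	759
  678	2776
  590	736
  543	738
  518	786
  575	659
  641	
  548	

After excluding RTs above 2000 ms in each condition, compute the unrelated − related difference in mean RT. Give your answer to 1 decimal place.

154.6 ms

unrelated: exclude 2776
M(related) = 4648/8 = 581.000
M(unrelated) = 3678/5 = 735.600
Difference = 735.600 − 581.000 = 154.600 ms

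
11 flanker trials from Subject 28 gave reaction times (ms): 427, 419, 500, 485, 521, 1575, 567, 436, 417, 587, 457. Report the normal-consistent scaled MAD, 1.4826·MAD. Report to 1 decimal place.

86.0 ms

Sorted: 417, 419, 427, 436, 457, 485, 500, 521, 567, 587, 1575 → median = 485
|x − 485| sorted: 0, 15, 28, 36, 49, 58, 66, 68, 82, 102, 1090 → MAD = 58
Robust SD ≈ 1.4826 × 58 = 85.991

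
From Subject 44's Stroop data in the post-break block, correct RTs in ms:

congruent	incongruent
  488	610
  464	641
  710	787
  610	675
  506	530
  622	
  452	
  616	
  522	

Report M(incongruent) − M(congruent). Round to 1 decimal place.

M(congruent) = 4990/9 = 554.444
M(incongruent) = 3243/5 = 648.600
Difference = 648.600 − 554.444 = 94.156 ms

94.2 ms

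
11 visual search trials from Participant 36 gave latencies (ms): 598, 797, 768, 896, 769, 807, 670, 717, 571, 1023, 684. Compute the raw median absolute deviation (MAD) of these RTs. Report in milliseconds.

Sorted: 571, 598, 670, 684, 717, 768, 769, 797, 807, 896, 1023 → median = 768
|x − 768|: 170, 29, 0, 128, 1, 39, 98, 51, 197, 255, 84
Sorted deviations: 0, 1, 29, 39, 51, 84, 98, 128, 170, 197, 255 → MAD = 84

84 ms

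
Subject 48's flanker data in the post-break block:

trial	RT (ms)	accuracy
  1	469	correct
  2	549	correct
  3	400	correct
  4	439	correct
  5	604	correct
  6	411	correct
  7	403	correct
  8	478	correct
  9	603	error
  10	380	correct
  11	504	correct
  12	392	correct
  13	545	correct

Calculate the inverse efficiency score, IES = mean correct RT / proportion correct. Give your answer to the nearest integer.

503 ms

Correct trials (n=12): 469, 549, 400, 439, 604, 411, 403, 478, 380, 504, 392, 545
Mean correct RT = 5574/12 = 464.5000 ms
Proportion correct = 12/13
IES = 464.5000 / (12/13) = 503.208 ms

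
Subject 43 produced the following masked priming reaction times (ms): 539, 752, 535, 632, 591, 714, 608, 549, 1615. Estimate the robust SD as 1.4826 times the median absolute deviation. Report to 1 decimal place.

Sorted: 535, 539, 549, 591, 608, 632, 714, 752, 1615 → median = 608
|x − 608| sorted: 0, 17, 24, 59, 69, 73, 106, 144, 1007 → MAD = 69
Robust SD ≈ 1.4826 × 69 = 102.299

102.3 ms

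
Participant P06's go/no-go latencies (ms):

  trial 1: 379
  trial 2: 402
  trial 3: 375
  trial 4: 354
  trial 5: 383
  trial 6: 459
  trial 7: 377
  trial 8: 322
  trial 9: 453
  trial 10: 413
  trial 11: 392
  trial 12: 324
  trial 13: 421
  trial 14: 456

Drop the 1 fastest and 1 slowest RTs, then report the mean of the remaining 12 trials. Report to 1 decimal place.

394.1 ms

Sorted: 322, 324, 354, 375, 377, 379, 383, 392, 402, 413, 421, 453, 456, 459
Drop lowest 1 (322) and highest 1 (459)
Remaining (n=12): Σ = 4729, mean = 4729/12 = 394.083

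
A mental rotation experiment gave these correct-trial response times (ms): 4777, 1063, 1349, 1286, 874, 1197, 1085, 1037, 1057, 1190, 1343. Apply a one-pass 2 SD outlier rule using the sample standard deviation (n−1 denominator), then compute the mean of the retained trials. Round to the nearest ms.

n = 11, ΣRT = 16258, M = 1478.000
Σ(x−M)² = 12180248.00; s = √(12180248.00/10) = 1103.642
Cutoffs: 1478.000 ± 2·1103.642 → [-729.3, 3685.3]
Outside: 4777 → excluded.
Retained (n=10): Σ = 11481, mean = 11481/10 = 1148.100

1148 ms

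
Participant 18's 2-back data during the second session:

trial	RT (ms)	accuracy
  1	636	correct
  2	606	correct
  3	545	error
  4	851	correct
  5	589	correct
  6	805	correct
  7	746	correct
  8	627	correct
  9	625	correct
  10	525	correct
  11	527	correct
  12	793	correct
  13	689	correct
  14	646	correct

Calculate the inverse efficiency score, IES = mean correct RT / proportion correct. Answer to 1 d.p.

Correct trials (n=13): 636, 606, 851, 589, 805, 746, 627, 625, 525, 527, 793, 689, 646
Mean correct RT = 8665/13 = 666.5385 ms
Proportion correct = 13/14
IES = 666.5385 / (13/14) = 717.811 ms

717.8 ms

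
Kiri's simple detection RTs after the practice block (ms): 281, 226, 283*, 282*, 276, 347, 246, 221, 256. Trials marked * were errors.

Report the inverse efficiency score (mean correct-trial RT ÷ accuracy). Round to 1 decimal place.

Correct trials (n=7): 281, 226, 276, 347, 246, 221, 256
Mean correct RT = 1853/7 = 264.7143 ms
Proportion correct = 7/9
IES = 264.7143 / (7/9) = 340.347 ms

340.3 ms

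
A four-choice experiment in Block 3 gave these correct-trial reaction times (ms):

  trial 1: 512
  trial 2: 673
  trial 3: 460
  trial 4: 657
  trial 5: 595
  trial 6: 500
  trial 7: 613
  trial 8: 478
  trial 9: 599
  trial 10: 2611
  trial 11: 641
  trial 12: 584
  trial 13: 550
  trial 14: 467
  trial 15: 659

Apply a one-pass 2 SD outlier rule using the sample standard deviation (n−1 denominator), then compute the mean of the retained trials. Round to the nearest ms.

n = 15, ΣRT = 10599, M = 706.600
Σ(x−M)² = 3960275.60; s = √(3960275.60/14) = 531.862
Cutoffs: 706.600 ± 2·531.862 → [-357.1, 1770.3]
Outside: 2611 → excluded.
Retained (n=14): Σ = 7988, mean = 7988/14 = 570.571

571 ms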